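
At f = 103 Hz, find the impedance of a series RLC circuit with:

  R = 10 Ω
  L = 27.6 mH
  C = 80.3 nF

Step 1 — Angular frequency: ω = 2π·f = 2π·103 = 647.2 rad/s.
Step 2 — Component impedances:
  R: Z = R = 10 Ω
  L: Z = jωL = j·647.2·0.0276 = 0 + j17.86 Ω
  C: Z = 1/(jωC) = -j/(ω·C) = 0 - j1.924e+04 Ω
Step 3 — Series combination: Z_total = R + L + C = 10 - j1.922e+04 Ω = 1.922e+04∠-90.0° Ω.

Z = 10 - j1.922e+04 Ω = 1.922e+04∠-90.0° Ω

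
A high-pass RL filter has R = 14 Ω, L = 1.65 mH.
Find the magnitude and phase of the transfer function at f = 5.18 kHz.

Step 1 — Angular frequency: ω = 2π·5180 = 3.255e+04 rad/s.
Step 2 — Transfer function: H(jω) = jωL/(R + jωL).
Step 3 — Numerator jωL = j·53.7; denominator R + jωL = 14 + j53.7.
Step 4 — H = 0.9364 + j0.2441.
Step 5 — Magnitude: |H| = 0.9677 (-0.3 dB); phase: φ = 14.6°.

|H| = 0.9677 (-0.3 dB), φ = 14.6°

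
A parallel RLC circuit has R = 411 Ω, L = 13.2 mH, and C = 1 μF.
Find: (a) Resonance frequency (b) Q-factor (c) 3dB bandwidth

Step 1 — Resonance: ω₀ = 1/√(LC) = 1/√(0.0132·1e-06) = 8704 rad/s.
Step 2 — f₀ = ω₀/(2π) = 1385 Hz.
Step 3 — Parallel Q: Q = R/(ω₀L) = 411/(8704·0.0132) = 3.577.
Step 4 — Bandwidth: Δω = ω₀/Q = 2433 rad/s; BW = Δω/(2π) = 387.2 Hz.

(a) f₀ = 1385 Hz  (b) Q = 3.577  (c) BW = 387.2 Hz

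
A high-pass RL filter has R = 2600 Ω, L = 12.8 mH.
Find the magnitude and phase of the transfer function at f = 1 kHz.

Step 1 — Angular frequency: ω = 2π·1000 = 6283 rad/s.
Step 2 — Transfer function: H(jω) = jωL/(R + jωL).
Step 3 — Numerator jωL = j·80.42; denominator R + jωL = 2600 + j80.42.
Step 4 — H = 0.0009559 + j0.0309.
Step 5 — Magnitude: |H| = 0.03092 (-30.2 dB); phase: φ = 88.2°.

|H| = 0.03092 (-30.2 dB), φ = 88.2°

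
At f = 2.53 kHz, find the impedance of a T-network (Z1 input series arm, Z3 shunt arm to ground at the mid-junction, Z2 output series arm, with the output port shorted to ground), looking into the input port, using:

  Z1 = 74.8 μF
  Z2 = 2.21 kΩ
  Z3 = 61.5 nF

Step 1 — Angular frequency: ω = 2π·f = 2π·2530 = 1.59e+04 rad/s.
Step 2 — Component impedances:
  Z1: Z = 1/(jωC) = -j/(ω·C) = 0 - j0.841 Ω
  Z2: Z = R = 2210 Ω
  Z3: Z = 1/(jωC) = -j/(ω·C) = 0 - j1023 Ω
Step 3 — With the output port shorted to ground, the output series arm Z2 runs from the junction to ground; the shunt arm Z3 also runs from the junction to ground. They appear in parallel: Z3 || Z2 = 389.9 - j842.4 Ω.
Step 4 — Series with input arm Z1: Z_in = Z1 + (Z3 || Z2) = 389.9 - j843.3 Ω = 929∠-65.2° Ω.

Z = 389.9 - j843.3 Ω = 929∠-65.2° Ω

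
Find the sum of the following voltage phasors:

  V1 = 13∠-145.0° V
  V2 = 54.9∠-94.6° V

Step 1 — Convert each phasor to rectangular form:
  V1 = 13·(cos(-145.0°) + j·sin(-145.0°)) = -10.65 - j7.456 V
  V2 = 54.9·(cos(-94.6°) + j·sin(-94.6°)) = -4.403 - j54.72 V
Step 2 — Sum components: V_total = -15.05 - j62.18 V.
Step 3 — Convert to polar: |V_total| = 63.98 V, ∠V_total = -103.6°.

V_total = 63.98∠-103.6° V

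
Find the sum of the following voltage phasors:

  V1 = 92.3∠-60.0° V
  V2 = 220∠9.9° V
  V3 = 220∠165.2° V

Step 1 — Convert each phasor to rectangular form:
  V1 = 92.3·(cos(-60.0°) + j·sin(-60.0°)) = 46.15 - j79.93 V
  V2 = 220·(cos(9.9°) + j·sin(9.9°)) = 216.7 + j37.82 V
  V3 = 220·(cos(165.2°) + j·sin(165.2°)) = -212.7 + j56.2 V
Step 2 — Sum components: V_total = 50.17 + j14.09 V.
Step 3 — Convert to polar: |V_total| = 52.11 V, ∠V_total = 15.7°.

V_total = 52.11∠15.7° V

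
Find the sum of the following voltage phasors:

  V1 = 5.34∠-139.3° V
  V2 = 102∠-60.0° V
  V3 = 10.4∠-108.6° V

Step 1 — Convert each phasor to rectangular form:
  V1 = 5.34·(cos(-139.3°) + j·sin(-139.3°)) = -4.048 - j3.482 V
  V2 = 102·(cos(-60.0°) + j·sin(-60.0°)) = 51 - j88.33 V
  V3 = 10.4·(cos(-108.6°) + j·sin(-108.6°)) = -3.317 - j9.857 V
Step 2 — Sum components: V_total = 43.63 - j101.7 V.
Step 3 — Convert to polar: |V_total| = 110.6 V, ∠V_total = -66.8°.

V_total = 110.6∠-66.8° V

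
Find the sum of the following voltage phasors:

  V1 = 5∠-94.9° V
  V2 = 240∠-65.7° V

Step 1 — Convert each phasor to rectangular form:
  V1 = 5·(cos(-94.9°) + j·sin(-94.9°)) = -0.4271 - j4.982 V
  V2 = 240·(cos(-65.7°) + j·sin(-65.7°)) = 98.76 - j218.7 V
Step 2 — Sum components: V_total = 98.34 - j223.7 V.
Step 3 — Convert to polar: |V_total| = 244.4 V, ∠V_total = -66.3°.

V_total = 244.4∠-66.3° V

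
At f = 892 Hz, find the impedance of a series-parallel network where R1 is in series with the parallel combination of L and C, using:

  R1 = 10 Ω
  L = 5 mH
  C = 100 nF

Step 1 — Angular frequency: ω = 2π·f = 2π·892 = 5605 rad/s.
Step 2 — Component impedances:
  R1: Z = R = 10 Ω
  L: Z = jωL = j·5605·0.005 = 0 + j28.02 Ω
  C: Z = 1/(jωC) = -j/(ω·C) = 0 - j1784 Ω
Step 3 — Parallel branch: L || C = 1/(1/L + 1/C) = 0 + j28.47 Ω.
Step 4 — Series with R1: Z_total = R1 + (L || C) = 10 + j28.47 Ω = 30.18∠70.6° Ω.

Z = 10 + j28.47 Ω = 30.18∠70.6° Ω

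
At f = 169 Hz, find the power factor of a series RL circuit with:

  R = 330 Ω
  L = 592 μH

Step 1 — Angular frequency: ω = 2π·f = 2π·169 = 1062 rad/s.
Step 2 — Component impedances:
  R: Z = R = 330 Ω
  L: Z = jωL = j·1062·0.000592 = 0 + j0.6286 Ω
Step 3 — Series combination: Z_total = R + L = 330 + j0.6286 Ω = 330∠0.1° Ω.
Step 4 — Power factor: PF = cos(φ) = Re(Z)/|Z| = 330/330 = 1.
Step 5 — Type: Im(Z) = 0.6286 ⇒ lagging (phase φ = 0.1°).

PF = 1 (lagging, φ = 0.1°)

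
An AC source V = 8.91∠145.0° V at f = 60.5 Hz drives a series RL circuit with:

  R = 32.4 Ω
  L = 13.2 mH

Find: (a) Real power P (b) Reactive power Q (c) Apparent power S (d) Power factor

Step 1 — Angular frequency: ω = 2π·f = 2π·60.5 = 380.1 rad/s.
Step 2 — Component impedances:
  R: Z = R = 32.4 Ω
  L: Z = jωL = j·380.1·0.0132 = 0 + j5.018 Ω
Step 3 — Series combination: Z_total = R + L = 32.4 + j5.018 Ω = 32.79∠8.8° Ω.
Step 4 — Source phasor: V = 8.91∠145.0° V = -7.299 + j5.111 V.
Step 5 — Current: I = V / Z = -0.1961 + j0.1881 A = 0.2718∠136.2° A.
Step 6 — Complex power: S = V·I* = 2.393 + j0.3706 VA.
Step 7 — Real power: P = Re(S) = 2.393 W.
Step 8 — Reactive power: Q = Im(S) = 0.3706 VAR.
Step 9 — Apparent power: |S| = 2.421 VA.
Step 10 — Power factor: PF = P/|S| = 0.9882 (lagging).

(a) P = 2.393 W  (b) Q = 0.3706 VAR  (c) S = 2.421 VA  (d) PF = 0.9882 (lagging)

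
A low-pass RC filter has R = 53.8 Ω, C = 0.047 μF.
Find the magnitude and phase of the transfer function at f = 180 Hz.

Step 1 — Angular frequency: ω = 2π·180 = 1131 rad/s.
Step 2 — Transfer function: H(jω) = 1/(1 + jωRC).
Step 3 — Denominator: 1 + jωRC = 1 + j·1131·53.8·4.7e-08 = 1 + j0.00286.
Step 4 — H = 1 - j0.00286.
Step 5 — Magnitude: |H| = 1 (-0.0 dB); phase: φ = -0.2°.

|H| = 1 (-0.0 dB), φ = -0.2°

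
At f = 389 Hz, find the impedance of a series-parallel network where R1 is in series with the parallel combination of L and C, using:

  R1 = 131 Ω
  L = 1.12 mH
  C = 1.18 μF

Step 1 — Angular frequency: ω = 2π·f = 2π·389 = 2444 rad/s.
Step 2 — Component impedances:
  R1: Z = R = 131 Ω
  L: Z = jωL = j·2444·0.00112 = 0 + j2.737 Ω
  C: Z = 1/(jωC) = -j/(ω·C) = 0 - j346.7 Ω
Step 3 — Parallel branch: L || C = 1/(1/L + 1/C) = 0 + j2.759 Ω.
Step 4 — Series with R1: Z_total = R1 + (L || C) = 131 + j2.759 Ω = 131∠1.2° Ω.

Z = 131 + j2.759 Ω = 131∠1.2° Ω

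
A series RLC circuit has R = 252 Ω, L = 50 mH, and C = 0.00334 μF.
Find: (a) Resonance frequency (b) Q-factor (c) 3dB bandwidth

Step 1 — Resonance: ω₀ = 1/√(LC) = 1/√(0.05·3.34e-09) = 7.738e+04 rad/s.
Step 2 — f₀ = ω₀/(2π) = 1.232e+04 Hz.
Step 3 — Series Q: Q = ω₀L/R = 7.738e+04·0.05/252 = 15.35.
Step 4 — Bandwidth: Δω = ω₀/Q = 5040 rad/s; BW = Δω/(2π) = 802.1 Hz.

(a) f₀ = 1.232e+04 Hz  (b) Q = 15.35  (c) BW = 802.1 Hz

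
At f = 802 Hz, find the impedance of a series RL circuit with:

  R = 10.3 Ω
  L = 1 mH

Step 1 — Angular frequency: ω = 2π·f = 2π·802 = 5039 rad/s.
Step 2 — Component impedances:
  R: Z = R = 10.3 Ω
  L: Z = jωL = j·5039·0.001 = 0 + j5.039 Ω
Step 3 — Series combination: Z_total = R + L = 10.3 + j5.039 Ω = 11.47∠26.1° Ω.

Z = 10.3 + j5.039 Ω = 11.47∠26.1° Ω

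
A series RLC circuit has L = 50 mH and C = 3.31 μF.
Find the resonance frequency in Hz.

Step 1 — Resonance condition Im(Z)=0 gives ω₀ = 1/√(LC).
Step 2 — ω₀ = 1/√(0.05·3.31e-06) = 2458 rad/s.
Step 3 — f₀ = ω₀/(2π) = 391.2 Hz.

f₀ = 391.2 Hz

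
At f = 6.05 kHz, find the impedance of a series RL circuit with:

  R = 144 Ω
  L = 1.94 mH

Step 1 — Angular frequency: ω = 2π·f = 2π·6050 = 3.801e+04 rad/s.
Step 2 — Component impedances:
  R: Z = R = 144 Ω
  L: Z = jωL = j·3.801e+04·0.00194 = 0 + j73.75 Ω
Step 3 — Series combination: Z_total = R + L = 144 + j73.75 Ω = 161.8∠27.1° Ω.

Z = 144 + j73.75 Ω = 161.8∠27.1° Ω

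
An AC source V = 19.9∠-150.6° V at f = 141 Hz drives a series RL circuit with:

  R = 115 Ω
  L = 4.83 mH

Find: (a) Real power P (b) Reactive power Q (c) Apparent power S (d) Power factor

Step 1 — Angular frequency: ω = 2π·f = 2π·141 = 885.9 rad/s.
Step 2 — Component impedances:
  R: Z = R = 115 Ω
  L: Z = jωL = j·885.9·0.00483 = 0 + j4.279 Ω
Step 3 — Series combination: Z_total = R + L = 115 + j4.279 Ω = 115.1∠2.1° Ω.
Step 4 — Source phasor: V = 19.9∠-150.6° V = -17.34 - j9.769 V.
Step 5 — Current: I = V / Z = -0.1537 - j0.07923 A = 0.1729∠-152.7° A.
Step 6 — Complex power: S = V·I* = 3.439 + j0.128 VA.
Step 7 — Real power: P = Re(S) = 3.439 W.
Step 8 — Reactive power: Q = Im(S) = 0.128 VAR.
Step 9 — Apparent power: |S| = 3.441 VA.
Step 10 — Power factor: PF = P/|S| = 0.9993 (lagging).

(a) P = 3.439 W  (b) Q = 0.128 VAR  (c) S = 3.441 VA  (d) PF = 0.9993 (lagging)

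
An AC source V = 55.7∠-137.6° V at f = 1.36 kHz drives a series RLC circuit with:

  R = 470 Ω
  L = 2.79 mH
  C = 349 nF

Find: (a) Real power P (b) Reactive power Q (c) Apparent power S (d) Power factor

Step 1 — Angular frequency: ω = 2π·f = 2π·1360 = 8545 rad/s.
Step 2 — Component impedances:
  R: Z = R = 470 Ω
  L: Z = jωL = j·8545·0.00279 = 0 + j23.84 Ω
  C: Z = 1/(jωC) = -j/(ω·C) = 0 - j335.3 Ω
Step 3 — Series combination: Z_total = R + L + C = 470 - j311.5 Ω = 563.8∠-33.5° Ω.
Step 4 — Source phasor: V = 55.7∠-137.6° V = -41.13 - j37.56 V.
Step 5 — Current: I = V / Z = -0.02401 - j0.09582 A = 0.09879∠-104.1° A.
Step 6 — Complex power: S = V·I* = 4.587 - j3.04 VA.
Step 7 — Real power: P = Re(S) = 4.587 W.
Step 8 — Reactive power: Q = Im(S) = -3.04 VAR.
Step 9 — Apparent power: |S| = 5.502 VA.
Step 10 — Power factor: PF = P/|S| = 0.8336 (leading).

(a) P = 4.587 W  (b) Q = -3.04 VAR  (c) S = 5.502 VA  (d) PF = 0.8336 (leading)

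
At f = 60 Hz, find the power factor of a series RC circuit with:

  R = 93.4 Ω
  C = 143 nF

Step 1 — Angular frequency: ω = 2π·f = 2π·60 = 377 rad/s.
Step 2 — Component impedances:
  R: Z = R = 93.4 Ω
  C: Z = 1/(jωC) = -j/(ω·C) = 0 - j1.855e+04 Ω
Step 3 — Series combination: Z_total = R + C = 93.4 - j1.855e+04 Ω = 1.855e+04∠-89.7° Ω.
Step 4 — Power factor: PF = cos(φ) = Re(Z)/|Z| = 93.4/1.855e+04 = 0.005035.
Step 5 — Type: Im(Z) = -1.855e+04 ⇒ leading (phase φ = -89.7°).

PF = 0.005035 (leading, φ = -89.7°)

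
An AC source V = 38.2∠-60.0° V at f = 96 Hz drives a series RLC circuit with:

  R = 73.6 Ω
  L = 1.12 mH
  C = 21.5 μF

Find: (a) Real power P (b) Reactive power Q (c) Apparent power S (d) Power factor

Step 1 — Angular frequency: ω = 2π·f = 2π·96 = 603.2 rad/s.
Step 2 — Component impedances:
  R: Z = R = 73.6 Ω
  L: Z = jωL = j·603.2·0.00112 = 0 + j0.6756 Ω
  C: Z = 1/(jωC) = -j/(ω·C) = 0 - j77.11 Ω
Step 3 — Series combination: Z_total = R + L + C = 73.6 - j76.43 Ω = 106.1∠-46.1° Ω.
Step 4 — Source phasor: V = 38.2∠-60.0° V = 19.1 - j33.08 V.
Step 5 — Current: I = V / Z = 0.3494 - j0.08659 A = 0.36∠-13.9° A.
Step 6 — Complex power: S = V·I* = 9.539 - j9.906 VA.
Step 7 — Real power: P = Re(S) = 9.539 W.
Step 8 — Reactive power: Q = Im(S) = -9.906 VAR.
Step 9 — Apparent power: |S| = 13.75 VA.
Step 10 — Power factor: PF = P/|S| = 0.6936 (leading).

(a) P = 9.539 W  (b) Q = -9.906 VAR  (c) S = 13.75 VA  (d) PF = 0.6936 (leading)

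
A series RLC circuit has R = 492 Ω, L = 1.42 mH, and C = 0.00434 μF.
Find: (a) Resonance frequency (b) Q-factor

Step 1 — Resonance condition Im(Z)=0 gives ω₀ = 1/√(LC).
Step 2 — ω₀ = 1/√(0.00142·4.34e-09) = 4.028e+05 rad/s.
Step 3 — f₀ = ω₀/(2π) = 6.411e+04 Hz.
Step 4 — Series Q: Q = ω₀L/R = 4.028e+05·0.00142/492 = 1.163.

(a) f₀ = 6.411e+04 Hz  (b) Q = 1.163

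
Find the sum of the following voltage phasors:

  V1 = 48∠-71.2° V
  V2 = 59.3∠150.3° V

Step 1 — Convert each phasor to rectangular form:
  V1 = 48·(cos(-71.2°) + j·sin(-71.2°)) = 15.47 - j45.44 V
  V2 = 59.3·(cos(150.3°) + j·sin(150.3°)) = -51.51 + j29.38 V
Step 2 — Sum components: V_total = -36.04 - j16.06 V.
Step 3 — Convert to polar: |V_total| = 39.46 V, ∠V_total = -156.0°.

V_total = 39.46∠-156.0° V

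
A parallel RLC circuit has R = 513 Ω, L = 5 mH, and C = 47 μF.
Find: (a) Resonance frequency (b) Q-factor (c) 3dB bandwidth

Step 1 — Resonance: ω₀ = 1/√(LC) = 1/√(0.005·4.7e-05) = 2063 rad/s.
Step 2 — f₀ = ω₀/(2π) = 328.3 Hz.
Step 3 — Parallel Q: Q = R/(ω₀L) = 513/(2063·0.005) = 49.74.
Step 4 — Bandwidth: Δω = ω₀/Q = 41.47 rad/s; BW = Δω/(2π) = 6.601 Hz.

(a) f₀ = 328.3 Hz  (b) Q = 49.74  (c) BW = 6.601 Hz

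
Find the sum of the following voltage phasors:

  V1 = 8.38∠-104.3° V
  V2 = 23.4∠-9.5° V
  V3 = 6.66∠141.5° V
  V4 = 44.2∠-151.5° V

Step 1 — Convert each phasor to rectangular form:
  V1 = 8.38·(cos(-104.3°) + j·sin(-104.3°)) = -2.07 - j8.12 V
  V2 = 23.4·(cos(-9.5°) + j·sin(-9.5°)) = 23.08 - j3.862 V
  V3 = 6.66·(cos(141.5°) + j·sin(141.5°)) = -5.212 + j4.146 V
  V4 = 44.2·(cos(-151.5°) + j·sin(-151.5°)) = -38.84 - j21.09 V
Step 2 — Sum components: V_total = -23.05 - j28.93 V.
Step 3 — Convert to polar: |V_total| = 36.99 V, ∠V_total = -128.5°.

V_total = 36.99∠-128.5° V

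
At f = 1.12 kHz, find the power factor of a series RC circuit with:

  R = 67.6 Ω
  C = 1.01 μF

Step 1 — Angular frequency: ω = 2π·f = 2π·1120 = 7037 rad/s.
Step 2 — Component impedances:
  R: Z = R = 67.6 Ω
  C: Z = 1/(jωC) = -j/(ω·C) = 0 - j140.7 Ω
Step 3 — Series combination: Z_total = R + C = 67.6 - j140.7 Ω = 156.1∠-64.3° Ω.
Step 4 — Power factor: PF = cos(φ) = Re(Z)/|Z| = 67.6/156.1 = 0.4331.
Step 5 — Type: Im(Z) = -140.7 ⇒ leading (phase φ = -64.3°).

PF = 0.4331 (leading, φ = -64.3°)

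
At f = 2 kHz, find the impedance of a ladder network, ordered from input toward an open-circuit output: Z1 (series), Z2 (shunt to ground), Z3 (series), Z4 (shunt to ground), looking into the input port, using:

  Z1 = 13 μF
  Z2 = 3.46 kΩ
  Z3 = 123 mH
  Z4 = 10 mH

Step 1 — Angular frequency: ω = 2π·f = 2π·2000 = 1.257e+04 rad/s.
Step 2 — Component impedances:
  Z1: Z = 1/(jωC) = -j/(ω·C) = 0 - j6.121 Ω
  Z2: Z = R = 3460 Ω
  Z3: Z = jωL = j·1.257e+04·0.123 = 0 + j1546 Ω
  Z4: Z = jωL = j·1.257e+04·0.01 = 0 + j125.7 Ω
Step 3 — Ladder network (open output): work backward from the far end, alternating series and parallel combinations. Z_in = 654.6 + j1349 Ω = 1499∠64.1° Ω.

Z = 654.6 + j1349 Ω = 1499∠64.1° Ω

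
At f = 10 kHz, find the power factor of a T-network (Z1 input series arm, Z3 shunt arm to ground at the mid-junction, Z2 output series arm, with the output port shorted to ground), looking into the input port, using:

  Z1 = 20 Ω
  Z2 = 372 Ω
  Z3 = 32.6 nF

Step 1 — Angular frequency: ω = 2π·f = 2π·1e+04 = 6.283e+04 rad/s.
Step 2 — Component impedances:
  Z1: Z = R = 20 Ω
  Z2: Z = R = 372 Ω
  Z3: Z = 1/(jωC) = -j/(ω·C) = 0 - j488.2 Ω
Step 3 — With the output port shorted to ground, the output series arm Z2 runs from the junction to ground; the shunt arm Z3 also runs from the junction to ground. They appear in parallel: Z3 || Z2 = 235.4 - j179.3 Ω.
Step 4 — Series with input arm Z1: Z_in = Z1 + (Z3 || Z2) = 255.4 - j179.3 Ω = 312∠-35.1° Ω.
Step 5 — Power factor: PF = cos(φ) = Re(Z)/|Z| = 255.353/312.034 = 0.8183.
Step 6 — Type: Im(Z) = -179.3 ⇒ leading (phase φ = -35.1°).

PF = 0.8183 (leading, φ = -35.1°)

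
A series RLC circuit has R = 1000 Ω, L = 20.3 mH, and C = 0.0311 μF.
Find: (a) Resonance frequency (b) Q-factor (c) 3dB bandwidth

Step 1 — Resonance condition Im(Z)=0 gives ω₀ = 1/√(LC).
Step 2 — ω₀ = 1/√(0.0203·3.11e-08) = 3.98e+04 rad/s.
Step 3 — f₀ = ω₀/(2π) = 6334 Hz.
Step 4 — Series Q: Q = ω₀L/R = 3.98e+04·0.0203/1000 = 0.8079.
Step 5 — 3dB bandwidth: Δω = ω₀/Q = 4.926e+04 rad/s; BW = Δω/(2π) = 7840 Hz.

(a) f₀ = 6334 Hz  (b) Q = 0.8079  (c) BW = 7840 Hz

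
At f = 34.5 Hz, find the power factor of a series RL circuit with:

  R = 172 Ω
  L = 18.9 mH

Step 1 — Angular frequency: ω = 2π·f = 2π·34.5 = 216.8 rad/s.
Step 2 — Component impedances:
  R: Z = R = 172 Ω
  L: Z = jωL = j·216.8·0.0189 = 0 + j4.097 Ω
Step 3 — Series combination: Z_total = R + L = 172 + j4.097 Ω = 172∠1.4° Ω.
Step 4 — Power factor: PF = cos(φ) = Re(Z)/|Z| = 172/172.05 = 0.9997.
Step 5 — Type: Im(Z) = 4.097 ⇒ lagging (phase φ = 1.4°).

PF = 0.9997 (lagging, φ = 1.4°)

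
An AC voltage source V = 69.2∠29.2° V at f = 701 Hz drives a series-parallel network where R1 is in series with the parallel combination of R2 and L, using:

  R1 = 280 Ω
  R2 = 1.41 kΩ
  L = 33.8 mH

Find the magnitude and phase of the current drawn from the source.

Step 1 — Angular frequency: ω = 2π·f = 2π·701 = 4405 rad/s.
Step 2 — Component impedances:
  R1: Z = R = 280 Ω
  R2: Z = R = 1410 Ω
  L: Z = jωL = j·4405·0.0338 = 0 + j148.9 Ω
Step 3 — Parallel branch: R2 || L = 1/(1/R2 + 1/L) = 15.55 + j147.2 Ω.
Step 4 — Series with R1: Z_total = R1 + (R2 || L) = 295.5 + j147.2 Ω = 330.2∠26.5° Ω.
Step 5 — Source phasor: V = 69.2∠29.2° V = 60.41 + j33.76 V.
Step 6 — Ohm's law: I = V / Z_total = (60.41 + j33.76) / (295.5 + j147.2) = 0.2093 + j0.009942 A.
Step 7 — Convert to polar: |I| = 0.2096 A, ∠I = 2.7°.

I = 0.2096∠2.7° A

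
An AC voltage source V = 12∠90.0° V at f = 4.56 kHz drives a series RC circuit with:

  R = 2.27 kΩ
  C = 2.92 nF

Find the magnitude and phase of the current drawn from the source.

Step 1 — Angular frequency: ω = 2π·f = 2π·4560 = 2.865e+04 rad/s.
Step 2 — Component impedances:
  R: Z = R = 2270 Ω
  C: Z = 1/(jωC) = -j/(ω·C) = 0 - j1.195e+04 Ω
Step 3 — Series combination: Z_total = R + C = 2270 - j1.195e+04 Ω = 1.217e+04∠-79.2° Ω.
Step 4 — Source phasor: V = 12∠90.0° V = 0 + j12 V.
Step 5 — Ohm's law: I = V / Z_total = (0 + j12) / (2270 - j1.195e+04) = -0.000969 + j0.000184 A.
Step 6 — Convert to polar: |I| = 0.0009863 A, ∠I = 169.2°.

I = 0.0009863∠169.2° A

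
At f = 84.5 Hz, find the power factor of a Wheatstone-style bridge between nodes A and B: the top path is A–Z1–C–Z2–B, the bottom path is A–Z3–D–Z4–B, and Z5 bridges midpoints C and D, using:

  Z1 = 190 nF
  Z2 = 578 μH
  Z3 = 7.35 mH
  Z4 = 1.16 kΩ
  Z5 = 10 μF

Step 1 — Angular frequency: ω = 2π·f = 2π·84.5 = 530.9 rad/s.
Step 2 — Component impedances:
  Z1: Z = 1/(jωC) = -j/(ω·C) = 0 - j9913 Ω
  Z2: Z = jωL = j·530.9·0.000578 = 0 + j0.3069 Ω
  Z3: Z = jωL = j·530.9·0.00735 = 0 + j3.902 Ω
  Z4: Z = R = 1160 Ω
  Z5: Z = 1/(jωC) = -j/(ω·C) = 0 - j188.3 Ω
Step 3 — Bridge requires nodal analysis (the Z5 bridge couples midpoints C and D, so the two paths cannot be reduced to a simple series/parallel combination). Setting node B to ground and injecting 1 A at node A, the 3-node admittance system at A, C, D solves to V_A = Z_AB = 28.65 - j176.2 Ω = 178.5∠-80.8° Ω.
Step 4 — Power factor: PF = cos(φ) = Re(Z)/|Z| = 28.65/178.5 = 0.1605.
Step 5 — Type: Im(Z) = -176.2 ⇒ leading (phase φ = -80.8°).

PF = 0.1605 (leading, φ = -80.8°)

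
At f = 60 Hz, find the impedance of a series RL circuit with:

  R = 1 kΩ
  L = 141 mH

Step 1 — Angular frequency: ω = 2π·f = 2π·60 = 377 rad/s.
Step 2 — Component impedances:
  R: Z = R = 1000 Ω
  L: Z = jωL = j·377·0.141 = 0 + j53.16 Ω
Step 3 — Series combination: Z_total = R + L = 1000 + j53.16 Ω = 1001∠3.0° Ω.

Z = 1000 + j53.16 Ω = 1001∠3.0° Ω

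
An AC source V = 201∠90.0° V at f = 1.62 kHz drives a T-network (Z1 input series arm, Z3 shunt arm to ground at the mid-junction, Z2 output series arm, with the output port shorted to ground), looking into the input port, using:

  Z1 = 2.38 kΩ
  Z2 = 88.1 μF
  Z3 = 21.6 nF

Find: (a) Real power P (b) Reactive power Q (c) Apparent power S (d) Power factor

Step 1 — Angular frequency: ω = 2π·f = 2π·1620 = 1.018e+04 rad/s.
Step 2 — Component impedances:
  Z1: Z = R = 2380 Ω
  Z2: Z = 1/(jωC) = -j/(ω·C) = 0 - j1.115 Ω
  Z3: Z = 1/(jωC) = -j/(ω·C) = 0 - j4548 Ω
Step 3 — With the output port shorted to ground, the output series arm Z2 runs from the junction to ground; the shunt arm Z3 also runs from the junction to ground. They appear in parallel: Z3 || Z2 = 0 - j1.115 Ω.
Step 4 — Series with input arm Z1: Z_in = Z1 + (Z3 || Z2) = 2380 - j1.115 Ω = 2380∠-0.0° Ω.
Step 5 — Source phasor: V = 201∠90.0° V = 0 + j201 V.
Step 6 — Current: I = V / Z = -3.956e-05 + j0.08445 A = 0.08445∠90.0° A.
Step 7 — Complex power: S = V·I* = 16.98 - j0.007952 VA.
Step 8 — Real power: P = Re(S) = 16.98 W.
Step 9 — Reactive power: Q = Im(S) = -0.007952 VAR.
Step 10 — Apparent power: |S| = 16.98 VA.
Step 11 — Power factor: PF = P/|S| = 1 (leading).

(a) P = 16.98 W  (b) Q = -0.007952 VAR  (c) S = 16.98 VA  (d) PF = 1 (leading)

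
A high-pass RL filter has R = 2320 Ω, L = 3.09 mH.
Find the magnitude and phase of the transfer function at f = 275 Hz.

Step 1 — Angular frequency: ω = 2π·275 = 1728 rad/s.
Step 2 — Transfer function: H(jω) = jωL/(R + jωL).
Step 3 — Numerator jωL = j·5.339; denominator R + jωL = 2320 + j5.339.
Step 4 — H = 5.296e-06 + j0.002301.
Step 5 — Magnitude: |H| = 0.002301 (-52.8 dB); phase: φ = 89.9°.

|H| = 0.002301 (-52.8 dB), φ = 89.9°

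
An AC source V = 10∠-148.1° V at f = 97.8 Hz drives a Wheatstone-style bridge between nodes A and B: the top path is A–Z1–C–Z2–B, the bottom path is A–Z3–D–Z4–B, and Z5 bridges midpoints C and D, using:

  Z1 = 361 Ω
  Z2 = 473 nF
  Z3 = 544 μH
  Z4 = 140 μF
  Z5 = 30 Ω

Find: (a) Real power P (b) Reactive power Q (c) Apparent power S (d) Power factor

Step 1 — Angular frequency: ω = 2π·f = 2π·97.8 = 614.5 rad/s.
Step 2 — Component impedances:
  Z1: Z = R = 361 Ω
  Z2: Z = 1/(jωC) = -j/(ω·C) = 0 - j3440 Ω
  Z3: Z = jωL = j·614.5·0.000544 = 0 + j0.3343 Ω
  Z4: Z = 1/(jωC) = -j/(ω·C) = 0 - j11.62 Ω
  Z5: Z = R = 30 Ω
Step 3 — Bridge requires nodal analysis (the Z5 bridge couples midpoints C and D, so the two paths cannot be reduced to a simple series/parallel combination). Setting node B to ground and injecting 1 A at node A, the 3-node admittance system at A, C, D solves to V_A = Z_AB = 0.0005983 - j11.25 Ω = 11.25∠-90.0° Ω.
Step 4 — Source phasor: V = 10∠-148.1° V = -8.49 - j5.284 V.
Step 5 — Current: I = V / Z = 0.4697 - j0.7546 A = 0.8888∠-58.1° A.
Step 6 — Complex power: S = V·I* = 0.0004727 - j8.888 VA.
Step 7 — Real power: P = Re(S) = 0.0004727 W.
Step 8 — Reactive power: Q = Im(S) = -8.888 VAR.
Step 9 — Apparent power: |S| = 8.888 VA.
Step 10 — Power factor: PF = P/|S| = 5.318e-05 (leading).

(a) P = 0.0004727 W  (b) Q = -8.888 VAR  (c) S = 8.888 VA  (d) PF = 5.318e-05 (leading)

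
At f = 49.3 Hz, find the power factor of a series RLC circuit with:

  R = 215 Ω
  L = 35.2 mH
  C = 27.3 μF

Step 1 — Angular frequency: ω = 2π·f = 2π·49.3 = 309.8 rad/s.
Step 2 — Component impedances:
  R: Z = R = 215 Ω
  L: Z = jωL = j·309.8·0.0352 = 0 + j10.9 Ω
  C: Z = 1/(jωC) = -j/(ω·C) = 0 - j118.3 Ω
Step 3 — Series combination: Z_total = R + L + C = 215 - j107.3 Ω = 240.3∠-26.5° Ω.
Step 4 — Power factor: PF = cos(φ) = Re(Z)/|Z| = 215/240.3 = 0.8947.
Step 5 — Type: Im(Z) = -107.3 ⇒ leading (phase φ = -26.5°).

PF = 0.8947 (leading, φ = -26.5°)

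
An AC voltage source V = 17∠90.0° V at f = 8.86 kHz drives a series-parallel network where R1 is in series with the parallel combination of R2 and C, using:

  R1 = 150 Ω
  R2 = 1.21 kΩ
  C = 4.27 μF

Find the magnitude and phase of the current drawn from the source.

Step 1 — Angular frequency: ω = 2π·f = 2π·8860 = 5.567e+04 rad/s.
Step 2 — Component impedances:
  R1: Z = R = 150 Ω
  R2: Z = R = 1210 Ω
  C: Z = 1/(jωC) = -j/(ω·C) = 0 - j4.207 Ω
Step 3 — Parallel branch: R2 || C = 1/(1/R2 + 1/C) = 0.01463 - j4.207 Ω.
Step 4 — Series with R1: Z_total = R1 + (R2 || C) = 150 - j4.207 Ω = 150.1∠-1.6° Ω.
Step 5 — Source phasor: V = 17∠90.0° V = 0 + j17 V.
Step 6 — Ohm's law: I = V / Z_total = (0 + j17) / (150 - j4.207) = -0.003175 + j0.1132 A.
Step 7 — Convert to polar: |I| = 0.1133 A, ∠I = 91.6°.

I = 0.1133∠91.6° A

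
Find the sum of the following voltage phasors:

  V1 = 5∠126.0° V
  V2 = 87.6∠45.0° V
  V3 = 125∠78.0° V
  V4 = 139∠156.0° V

Step 1 — Convert each phasor to rectangular form:
  V1 = 5·(cos(126.0°) + j·sin(126.0°)) = -2.939 + j4.045 V
  V2 = 87.6·(cos(45.0°) + j·sin(45.0°)) = 61.94 + j61.94 V
  V3 = 125·(cos(78.0°) + j·sin(78.0°)) = 25.99 + j122.3 V
  V4 = 139·(cos(156.0°) + j·sin(156.0°)) = -127 + j56.54 V
Step 2 — Sum components: V_total = -41.99 + j244.8 V.
Step 3 — Convert to polar: |V_total| = 248.4 V, ∠V_total = 99.7°.

V_total = 248.4∠99.7° V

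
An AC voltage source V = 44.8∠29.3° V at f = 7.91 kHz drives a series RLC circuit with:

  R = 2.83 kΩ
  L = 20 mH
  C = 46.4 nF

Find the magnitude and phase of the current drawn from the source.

Step 1 — Angular frequency: ω = 2π·f = 2π·7910 = 4.97e+04 rad/s.
Step 2 — Component impedances:
  R: Z = R = 2830 Ω
  L: Z = jωL = j·4.97e+04·0.02 = 0 + j994 Ω
  C: Z = 1/(jωC) = -j/(ω·C) = 0 - j433.6 Ω
Step 3 — Series combination: Z_total = R + L + C = 2830 + j560.4 Ω = 2885∠11.2° Ω.
Step 4 — Source phasor: V = 44.8∠29.3° V = 39.07 + j21.92 V.
Step 5 — Ohm's law: I = V / Z_total = (39.07 + j21.92) / (2830 + j560.4) = 0.01476 + j0.004824 A.
Step 6 — Convert to polar: |I| = 0.01553 A, ∠I = 18.1°.

I = 0.01553∠18.1° A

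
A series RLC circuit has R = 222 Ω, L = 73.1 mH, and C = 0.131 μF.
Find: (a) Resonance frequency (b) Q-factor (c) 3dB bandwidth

Step 1 — Resonance condition Im(Z)=0 gives ω₀ = 1/√(LC).
Step 2 — ω₀ = 1/√(0.0731·1.31e-07) = 1.022e+04 rad/s.
Step 3 — f₀ = ω₀/(2π) = 1626 Hz.
Step 4 — Series Q: Q = ω₀L/R = 1.022e+04·0.0731/222 = 3.365.
Step 5 — 3dB bandwidth: Δω = ω₀/Q = 3037 rad/s; BW = Δω/(2π) = 483.3 Hz.

(a) f₀ = 1626 Hz  (b) Q = 3.365  (c) BW = 483.3 Hz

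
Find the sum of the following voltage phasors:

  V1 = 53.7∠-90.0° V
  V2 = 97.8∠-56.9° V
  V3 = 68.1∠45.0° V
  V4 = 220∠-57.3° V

Step 1 — Convert each phasor to rectangular form:
  V1 = 53.7·(cos(-90.0°) + j·sin(-90.0°)) = 0 - j53.7 V
  V2 = 97.8·(cos(-56.9°) + j·sin(-56.9°)) = 53.41 - j81.93 V
  V3 = 68.1·(cos(45.0°) + j·sin(45.0°)) = 48.15 + j48.15 V
  V4 = 220·(cos(-57.3°) + j·sin(-57.3°)) = 118.9 - j185.1 V
Step 2 — Sum components: V_total = 220.4 - j272.6 V.
Step 3 — Convert to polar: |V_total| = 350.6 V, ∠V_total = -51.0°.

V_total = 350.6∠-51.0° V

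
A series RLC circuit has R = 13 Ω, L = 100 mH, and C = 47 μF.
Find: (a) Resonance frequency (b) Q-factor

Step 1 — Resonance condition Im(Z)=0 gives ω₀ = 1/√(LC).
Step 2 — ω₀ = 1/√(0.1·4.7e-05) = 461.3 rad/s.
Step 3 — f₀ = ω₀/(2π) = 73.41 Hz.
Step 4 — Series Q: Q = ω₀L/R = 461.3·0.1/13 = 3.548.

(a) f₀ = 73.41 Hz  (b) Q = 3.548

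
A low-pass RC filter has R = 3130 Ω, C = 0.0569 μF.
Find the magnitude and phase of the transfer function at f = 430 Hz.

Step 1 — Angular frequency: ω = 2π·430 = 2702 rad/s.
Step 2 — Transfer function: H(jω) = 1/(1 + jωRC).
Step 3 — Denominator: 1 + jωRC = 1 + j·2702·3130·5.69e-08 = 1 + j0.4812.
Step 4 — H = 0.812 - j0.3907.
Step 5 — Magnitude: |H| = 0.9011 (-0.9 dB); phase: φ = -25.7°.

|H| = 0.9011 (-0.9 dB), φ = -25.7°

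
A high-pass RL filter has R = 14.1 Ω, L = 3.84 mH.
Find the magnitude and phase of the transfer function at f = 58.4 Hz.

Step 1 — Angular frequency: ω = 2π·58.4 = 366.9 rad/s.
Step 2 — Transfer function: H(jω) = jωL/(R + jωL).
Step 3 — Numerator jωL = j·1.409; denominator R + jωL = 14.1 + j1.409.
Step 4 — H = 0.009888 + j0.09894.
Step 5 — Magnitude: |H| = 0.09944 (-20.0 dB); phase: φ = 84.3°.

|H| = 0.09944 (-20.0 dB), φ = 84.3°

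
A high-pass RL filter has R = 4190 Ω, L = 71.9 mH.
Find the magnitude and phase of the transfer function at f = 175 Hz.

Step 1 — Angular frequency: ω = 2π·175 = 1100 rad/s.
Step 2 — Transfer function: H(jω) = jωL/(R + jωL).
Step 3 — Numerator jωL = j·79.06; denominator R + jωL = 4190 + j79.06.
Step 4 — H = 0.0003559 + j0.01886.
Step 5 — Magnitude: |H| = 0.01886 (-34.5 dB); phase: φ = 88.9°.

|H| = 0.01886 (-34.5 dB), φ = 88.9°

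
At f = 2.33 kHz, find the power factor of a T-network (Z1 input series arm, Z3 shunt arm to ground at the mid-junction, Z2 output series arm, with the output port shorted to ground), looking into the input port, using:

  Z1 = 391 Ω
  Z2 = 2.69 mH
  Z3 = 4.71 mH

Step 1 — Angular frequency: ω = 2π·f = 2π·2330 = 1.464e+04 rad/s.
Step 2 — Component impedances:
  Z1: Z = R = 391 Ω
  Z2: Z = jωL = j·1.464e+04·0.00269 = 0 + j39.38 Ω
  Z3: Z = jωL = j·1.464e+04·0.00471 = 0 + j68.95 Ω
Step 3 — With the output port shorted to ground, the output series arm Z2 runs from the junction to ground; the shunt arm Z3 also runs from the junction to ground. They appear in parallel: Z3 || Z2 = 0 + j25.07 Ω.
Step 4 — Series with input arm Z1: Z_in = Z1 + (Z3 || Z2) = 391 + j25.07 Ω = 391.8∠3.7° Ω.
Step 5 — Power factor: PF = cos(φ) = Re(Z)/|Z| = 391/391.8 = 0.998.
Step 6 — Type: Im(Z) = 25.07 ⇒ lagging (phase φ = 3.7°).

PF = 0.998 (lagging, φ = 3.7°)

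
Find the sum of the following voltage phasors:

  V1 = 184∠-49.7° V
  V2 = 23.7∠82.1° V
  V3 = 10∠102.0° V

Step 1 — Convert each phasor to rectangular form:
  V1 = 184·(cos(-49.7°) + j·sin(-49.7°)) = 119 - j140.3 V
  V2 = 23.7·(cos(82.1°) + j·sin(82.1°)) = 3.257 + j23.48 V
  V3 = 10·(cos(102.0°) + j·sin(102.0°)) = -2.079 + j9.781 V
Step 2 — Sum components: V_total = 120.2 - j107.1 V.
Step 3 — Convert to polar: |V_total| = 161 V, ∠V_total = -41.7°.

V_total = 161∠-41.7° V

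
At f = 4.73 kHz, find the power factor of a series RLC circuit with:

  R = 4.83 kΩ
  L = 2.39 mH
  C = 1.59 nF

Step 1 — Angular frequency: ω = 2π·f = 2π·4730 = 2.972e+04 rad/s.
Step 2 — Component impedances:
  R: Z = R = 4830 Ω
  L: Z = jωL = j·2.972e+04·0.00239 = 0 + j71.03 Ω
  C: Z = 1/(jωC) = -j/(ω·C) = 0 - j2.116e+04 Ω
Step 3 — Series combination: Z_total = R + L + C = 4830 - j2.109e+04 Ω = 2.164e+04∠-77.1° Ω.
Step 4 — Power factor: PF = cos(φ) = Re(Z)/|Z| = 4830/2.164e+04 = 0.2232.
Step 5 — Type: Im(Z) = -2.109e+04 ⇒ leading (phase φ = -77.1°).

PF = 0.2232 (leading, φ = -77.1°)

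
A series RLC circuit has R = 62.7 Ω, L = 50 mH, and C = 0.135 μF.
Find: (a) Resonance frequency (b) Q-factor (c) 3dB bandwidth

Step 1 — Resonance condition Im(Z)=0 gives ω₀ = 1/√(LC).
Step 2 — ω₀ = 1/√(0.05·1.35e-07) = 1.217e+04 rad/s.
Step 3 — f₀ = ω₀/(2π) = 1937 Hz.
Step 4 — Series Q: Q = ω₀L/R = 1.217e+04·0.05/62.7 = 9.706.
Step 5 — 3dB bandwidth: Δω = ω₀/Q = 1254 rad/s; BW = Δω/(2π) = 199.6 Hz.

(a) f₀ = 1937 Hz  (b) Q = 9.706  (c) BW = 199.6 Hz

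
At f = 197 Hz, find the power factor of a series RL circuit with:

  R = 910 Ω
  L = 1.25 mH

Step 1 — Angular frequency: ω = 2π·f = 2π·197 = 1238 rad/s.
Step 2 — Component impedances:
  R: Z = R = 910 Ω
  L: Z = jωL = j·1238·0.00125 = 0 + j1.547 Ω
Step 3 — Series combination: Z_total = R + L = 910 + j1.547 Ω = 910∠0.1° Ω.
Step 4 — Power factor: PF = cos(φ) = Re(Z)/|Z| = 910/910 = 1.
Step 5 — Type: Im(Z) = 1.547 ⇒ lagging (phase φ = 0.1°).

PF = 1 (lagging, φ = 0.1°)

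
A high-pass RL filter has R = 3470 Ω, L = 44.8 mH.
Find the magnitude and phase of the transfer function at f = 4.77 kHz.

Step 1 — Angular frequency: ω = 2π·4770 = 2.997e+04 rad/s.
Step 2 — Transfer function: H(jω) = jωL/(R + jωL).
Step 3 — Numerator jωL = j·1343; denominator R + jωL = 3470 + j1343.
Step 4 — H = 0.1302 + j0.3366.
Step 5 — Magnitude: |H| = 0.3609 (-8.9 dB); phase: φ = 68.8°.

|H| = 0.3609 (-8.9 dB), φ = 68.8°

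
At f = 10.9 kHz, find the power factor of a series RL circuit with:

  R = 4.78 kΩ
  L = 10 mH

Step 1 — Angular frequency: ω = 2π·f = 2π·1.09e+04 = 6.849e+04 rad/s.
Step 2 — Component impedances:
  R: Z = R = 4780 Ω
  L: Z = jωL = j·6.849e+04·0.01 = 0 + j684.9 Ω
Step 3 — Series combination: Z_total = R + L = 4780 + j684.9 Ω = 4829∠8.2° Ω.
Step 4 — Power factor: PF = cos(φ) = Re(Z)/|Z| = 4780/4829 = 0.9899.
Step 5 — Type: Im(Z) = 684.9 ⇒ lagging (phase φ = 8.2°).

PF = 0.9899 (lagging, φ = 8.2°)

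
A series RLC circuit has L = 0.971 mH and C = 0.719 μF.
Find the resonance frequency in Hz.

Step 1 — Resonance condition Im(Z)=0 gives ω₀ = 1/√(LC).
Step 2 — ω₀ = 1/√(0.000971·7.19e-07) = 3.785e+04 rad/s.
Step 3 — f₀ = ω₀/(2π) = 6023 Hz.

f₀ = 6023 Hz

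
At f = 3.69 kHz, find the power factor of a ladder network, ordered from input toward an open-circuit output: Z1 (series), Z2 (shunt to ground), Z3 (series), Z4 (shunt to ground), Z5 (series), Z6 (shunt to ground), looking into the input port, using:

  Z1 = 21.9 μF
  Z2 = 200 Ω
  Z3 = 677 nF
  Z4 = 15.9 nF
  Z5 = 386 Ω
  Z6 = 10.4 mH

Step 1 — Angular frequency: ω = 2π·f = 2π·3690 = 2.318e+04 rad/s.
Step 2 — Component impedances:
  Z1: Z = 1/(jωC) = -j/(ω·C) = 0 - j1.969 Ω
  Z2: Z = R = 200 Ω
  Z3: Z = 1/(jωC) = -j/(ω·C) = 0 - j63.71 Ω
  Z4: Z = 1/(jωC) = -j/(ω·C) = 0 - j2713 Ω
  Z5: Z = R = 386 Ω
  Z6: Z = jωL = j·2.318e+04·0.0104 = 0 + j241.1 Ω
Step 3 — Ladder network (open output): work backward from the far end, alternating series and parallel combinations. Z_in = 141.2 + j9.733 Ω = 141.5∠3.9° Ω.
Step 4 — Power factor: PF = cos(φ) = Re(Z)/|Z| = 141.158/141.493 = 0.9976.
Step 5 — Type: Im(Z) = 9.733 ⇒ lagging (phase φ = 3.9°).

PF = 0.9976 (lagging, φ = 3.9°)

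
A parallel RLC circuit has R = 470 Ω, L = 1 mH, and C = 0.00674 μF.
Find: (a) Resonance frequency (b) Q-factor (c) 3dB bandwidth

Step 1 — Resonance: ω₀ = 1/√(LC) = 1/√(0.001·6.74e-09) = 3.852e+05 rad/s.
Step 2 — f₀ = ω₀/(2π) = 6.13e+04 Hz.
Step 3 — Parallel Q: Q = R/(ω₀L) = 470/(3.852e+05·0.001) = 1.22.
Step 4 — Bandwidth: Δω = ω₀/Q = 3.157e+05 rad/s; BW = Δω/(2π) = 5.024e+04 Hz.

(a) f₀ = 6.13e+04 Hz  (b) Q = 1.22  (c) BW = 5.024e+04 Hz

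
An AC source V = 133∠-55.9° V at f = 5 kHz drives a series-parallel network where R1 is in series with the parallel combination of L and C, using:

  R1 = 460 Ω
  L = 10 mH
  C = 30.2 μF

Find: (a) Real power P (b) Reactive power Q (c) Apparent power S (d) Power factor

Step 1 — Angular frequency: ω = 2π·f = 2π·5000 = 3.142e+04 rad/s.
Step 2 — Component impedances:
  R1: Z = R = 460 Ω
  L: Z = jωL = j·3.142e+04·0.01 = 0 + j314.2 Ω
  C: Z = 1/(jωC) = -j/(ω·C) = 0 - j1.054 Ω
Step 3 — Parallel branch: L || C = 1/(1/L + 1/C) = 0 - j1.058 Ω.
Step 4 — Series with R1: Z_total = R1 + (L || C) = 460 - j1.058 Ω = 460∠-0.1° Ω.
Step 5 — Source phasor: V = 133∠-55.9° V = 74.56 - j110.1 V.
Step 6 — Current: I = V / Z = 0.1626 - j0.239 A = 0.2891∠-55.8° A.
Step 7 — Complex power: S = V·I* = 38.45 - j0.08841 VA.
Step 8 — Real power: P = Re(S) = 38.45 W.
Step 9 — Reactive power: Q = Im(S) = -0.08841 VAR.
Step 10 — Apparent power: |S| = 38.45 VA.
Step 11 — Power factor: PF = P/|S| = 1 (leading).

(a) P = 38.45 W  (b) Q = -0.08841 VAR  (c) S = 38.45 VA  (d) PF = 1 (leading)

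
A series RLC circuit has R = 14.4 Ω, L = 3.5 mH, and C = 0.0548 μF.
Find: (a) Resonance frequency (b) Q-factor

Step 1 — Resonance condition Im(Z)=0 gives ω₀ = 1/√(LC).
Step 2 — ω₀ = 1/√(0.0035·5.48e-08) = 7.221e+04 rad/s.
Step 3 — f₀ = ω₀/(2π) = 1.149e+04 Hz.
Step 4 — Series Q: Q = ω₀L/R = 7.221e+04·0.0035/14.4 = 17.55.

(a) f₀ = 1.149e+04 Hz  (b) Q = 17.55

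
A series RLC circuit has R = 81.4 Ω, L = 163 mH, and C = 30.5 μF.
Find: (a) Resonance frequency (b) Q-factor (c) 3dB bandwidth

Step 1 — Resonance condition Im(Z)=0 gives ω₀ = 1/√(LC).
Step 2 — ω₀ = 1/√(0.163·3.05e-05) = 448.5 rad/s.
Step 3 — f₀ = ω₀/(2π) = 71.38 Hz.
Step 4 — Series Q: Q = ω₀L/R = 448.5·0.163/81.4 = 0.8981.
Step 5 — 3dB bandwidth: Δω = ω₀/Q = 499.4 rad/s; BW = Δω/(2π) = 79.48 Hz.

(a) f₀ = 71.38 Hz  (b) Q = 0.8981  (c) BW = 79.48 Hz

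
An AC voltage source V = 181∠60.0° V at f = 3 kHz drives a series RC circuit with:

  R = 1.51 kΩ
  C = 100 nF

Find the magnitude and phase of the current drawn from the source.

Step 1 — Angular frequency: ω = 2π·f = 2π·3000 = 1.885e+04 rad/s.
Step 2 — Component impedances:
  R: Z = R = 1510 Ω
  C: Z = 1/(jωC) = -j/(ω·C) = 0 - j530.5 Ω
Step 3 — Series combination: Z_total = R + C = 1510 - j530.5 Ω = 1600∠-19.4° Ω.
Step 4 — Source phasor: V = 181∠60.0° V = 90.5 + j156.8 V.
Step 5 — Ohm's law: I = V / Z_total = (90.5 + j156.8) / (1510 - j530.5) = 0.02088 + j0.1111 A.
Step 6 — Convert to polar: |I| = 0.1131 A, ∠I = 79.4°.

I = 0.1131∠79.4° A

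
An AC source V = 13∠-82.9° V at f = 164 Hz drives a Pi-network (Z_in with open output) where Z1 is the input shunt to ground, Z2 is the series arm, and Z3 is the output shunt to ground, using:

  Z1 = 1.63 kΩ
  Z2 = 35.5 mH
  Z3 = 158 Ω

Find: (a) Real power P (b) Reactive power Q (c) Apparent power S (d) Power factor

Step 1 — Angular frequency: ω = 2π·f = 2π·164 = 1030 rad/s.
Step 2 — Component impedances:
  Z1: Z = R = 1630 Ω
  Z2: Z = jωL = j·1030·0.0355 = 0 + j36.58 Ω
  Z3: Z = R = 158 Ω
Step 3 — With open output, the series arm Z2 and the output shunt Z3 appear in series to ground: Z2 + Z3 = 158 + j36.58 Ω.
Step 4 — Parallel with input shunt Z1: Z_in = Z1 || (Z2 + Z3) = 144.7 + j30.39 Ω = 147.8∠11.9° Ω.
Step 5 — Source phasor: V = 13∠-82.9° V = 1.607 - j12.9 V.
Step 6 — Current: I = V / Z = -0.007303 - j0.08764 A = 0.08795∠-94.8° A.
Step 7 — Complex power: S = V·I* = 1.119 + j0.235 VA.
Step 8 — Real power: P = Re(S) = 1.119 W.
Step 9 — Reactive power: Q = Im(S) = 0.235 VAR.
Step 10 — Apparent power: |S| = 1.143 VA.
Step 11 — Power factor: PF = P/|S| = 0.9786 (lagging).

(a) P = 1.119 W  (b) Q = 0.235 VAR  (c) S = 1.143 VA  (d) PF = 0.9786 (lagging)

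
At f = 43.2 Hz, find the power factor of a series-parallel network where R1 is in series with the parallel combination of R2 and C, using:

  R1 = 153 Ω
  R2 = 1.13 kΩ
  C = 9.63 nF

Step 1 — Angular frequency: ω = 2π·f = 2π·43.2 = 271.4 rad/s.
Step 2 — Component impedances:
  R1: Z = R = 153 Ω
  R2: Z = R = 1130 Ω
  C: Z = 1/(jωC) = -j/(ω·C) = 0 - j3.826e+05 Ω
Step 3 — Parallel branch: R2 || C = 1/(1/R2 + 1/C) = 1130 - j3.338 Ω.
Step 4 — Series with R1: Z_total = R1 + (R2 || C) = 1283 - j3.338 Ω = 1283∠-0.1° Ω.
Step 5 — Power factor: PF = cos(φ) = Re(Z)/|Z| = 1283/1283 = 1.
Step 6 — Type: Im(Z) = -3.338 ⇒ leading (phase φ = -0.1°).

PF = 1 (leading, φ = -0.1°)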